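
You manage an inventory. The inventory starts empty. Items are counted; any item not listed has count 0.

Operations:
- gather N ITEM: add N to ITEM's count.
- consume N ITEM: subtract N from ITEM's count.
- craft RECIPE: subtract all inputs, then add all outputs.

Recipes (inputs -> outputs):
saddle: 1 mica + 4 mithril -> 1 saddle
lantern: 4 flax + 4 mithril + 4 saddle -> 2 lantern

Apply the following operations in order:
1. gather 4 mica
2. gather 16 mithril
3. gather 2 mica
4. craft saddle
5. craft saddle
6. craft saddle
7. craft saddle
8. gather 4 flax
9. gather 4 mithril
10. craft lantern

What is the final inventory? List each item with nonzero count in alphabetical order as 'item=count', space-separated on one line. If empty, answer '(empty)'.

After 1 (gather 4 mica): mica=4
After 2 (gather 16 mithril): mica=4 mithril=16
After 3 (gather 2 mica): mica=6 mithril=16
After 4 (craft saddle): mica=5 mithril=12 saddle=1
After 5 (craft saddle): mica=4 mithril=8 saddle=2
After 6 (craft saddle): mica=3 mithril=4 saddle=3
After 7 (craft saddle): mica=2 saddle=4
After 8 (gather 4 flax): flax=4 mica=2 saddle=4
After 9 (gather 4 mithril): flax=4 mica=2 mithril=4 saddle=4
After 10 (craft lantern): lantern=2 mica=2

Answer: lantern=2 mica=2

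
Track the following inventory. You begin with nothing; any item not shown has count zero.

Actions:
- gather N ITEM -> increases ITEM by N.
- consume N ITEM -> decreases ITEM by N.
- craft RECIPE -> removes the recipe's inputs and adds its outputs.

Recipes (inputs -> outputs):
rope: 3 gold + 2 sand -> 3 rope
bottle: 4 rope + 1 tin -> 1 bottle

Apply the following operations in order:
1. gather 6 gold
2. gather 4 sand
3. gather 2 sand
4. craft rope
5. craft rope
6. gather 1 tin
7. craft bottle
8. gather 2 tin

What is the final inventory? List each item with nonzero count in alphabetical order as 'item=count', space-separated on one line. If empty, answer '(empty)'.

Answer: bottle=1 rope=2 sand=2 tin=2

Derivation:
After 1 (gather 6 gold): gold=6
After 2 (gather 4 sand): gold=6 sand=4
After 3 (gather 2 sand): gold=6 sand=6
After 4 (craft rope): gold=3 rope=3 sand=4
After 5 (craft rope): rope=6 sand=2
After 6 (gather 1 tin): rope=6 sand=2 tin=1
After 7 (craft bottle): bottle=1 rope=2 sand=2
After 8 (gather 2 tin): bottle=1 rope=2 sand=2 tin=2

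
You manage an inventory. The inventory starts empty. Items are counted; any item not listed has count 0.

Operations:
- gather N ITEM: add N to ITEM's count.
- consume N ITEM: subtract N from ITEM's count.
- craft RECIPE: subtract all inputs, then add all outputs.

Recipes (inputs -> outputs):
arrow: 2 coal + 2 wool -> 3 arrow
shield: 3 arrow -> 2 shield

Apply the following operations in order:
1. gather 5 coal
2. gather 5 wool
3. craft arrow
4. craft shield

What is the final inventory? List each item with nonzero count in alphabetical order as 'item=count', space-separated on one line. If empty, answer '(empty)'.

After 1 (gather 5 coal): coal=5
After 2 (gather 5 wool): coal=5 wool=5
After 3 (craft arrow): arrow=3 coal=3 wool=3
After 4 (craft shield): coal=3 shield=2 wool=3

Answer: coal=3 shield=2 wool=3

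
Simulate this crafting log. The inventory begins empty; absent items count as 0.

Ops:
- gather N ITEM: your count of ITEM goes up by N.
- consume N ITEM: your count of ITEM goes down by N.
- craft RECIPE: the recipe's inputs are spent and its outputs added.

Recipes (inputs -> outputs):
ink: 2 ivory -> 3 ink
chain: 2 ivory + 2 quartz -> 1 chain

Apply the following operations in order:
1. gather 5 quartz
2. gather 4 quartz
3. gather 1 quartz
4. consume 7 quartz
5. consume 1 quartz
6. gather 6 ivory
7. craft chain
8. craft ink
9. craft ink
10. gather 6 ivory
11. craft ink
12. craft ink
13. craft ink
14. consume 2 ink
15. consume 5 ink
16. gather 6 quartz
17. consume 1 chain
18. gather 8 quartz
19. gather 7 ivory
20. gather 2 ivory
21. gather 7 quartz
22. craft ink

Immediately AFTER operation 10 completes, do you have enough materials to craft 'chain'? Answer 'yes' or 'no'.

Answer: no

Derivation:
After 1 (gather 5 quartz): quartz=5
After 2 (gather 4 quartz): quartz=9
After 3 (gather 1 quartz): quartz=10
After 4 (consume 7 quartz): quartz=3
After 5 (consume 1 quartz): quartz=2
After 6 (gather 6 ivory): ivory=6 quartz=2
After 7 (craft chain): chain=1 ivory=4
After 8 (craft ink): chain=1 ink=3 ivory=2
After 9 (craft ink): chain=1 ink=6
After 10 (gather 6 ivory): chain=1 ink=6 ivory=6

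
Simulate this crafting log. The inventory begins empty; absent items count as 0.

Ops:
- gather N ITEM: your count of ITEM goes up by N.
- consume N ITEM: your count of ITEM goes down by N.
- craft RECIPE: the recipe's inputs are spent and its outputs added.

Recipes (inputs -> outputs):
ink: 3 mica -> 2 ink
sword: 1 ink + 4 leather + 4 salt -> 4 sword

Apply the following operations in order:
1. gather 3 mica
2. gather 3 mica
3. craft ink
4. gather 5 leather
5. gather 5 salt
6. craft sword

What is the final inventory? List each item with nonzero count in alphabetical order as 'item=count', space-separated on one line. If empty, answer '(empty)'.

Answer: ink=1 leather=1 mica=3 salt=1 sword=4

Derivation:
After 1 (gather 3 mica): mica=3
After 2 (gather 3 mica): mica=6
After 3 (craft ink): ink=2 mica=3
After 4 (gather 5 leather): ink=2 leather=5 mica=3
After 5 (gather 5 salt): ink=2 leather=5 mica=3 salt=5
After 6 (craft sword): ink=1 leather=1 mica=3 salt=1 sword=4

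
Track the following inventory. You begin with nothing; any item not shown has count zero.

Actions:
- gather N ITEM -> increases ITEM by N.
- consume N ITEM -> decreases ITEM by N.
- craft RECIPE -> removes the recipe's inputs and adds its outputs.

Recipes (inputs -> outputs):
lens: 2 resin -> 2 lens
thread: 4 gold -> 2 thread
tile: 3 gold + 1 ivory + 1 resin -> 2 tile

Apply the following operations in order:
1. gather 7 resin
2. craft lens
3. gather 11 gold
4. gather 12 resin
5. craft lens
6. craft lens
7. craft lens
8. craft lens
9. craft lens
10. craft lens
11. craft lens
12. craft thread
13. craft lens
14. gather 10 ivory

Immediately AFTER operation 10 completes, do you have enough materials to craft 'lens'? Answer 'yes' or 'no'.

Answer: yes

Derivation:
After 1 (gather 7 resin): resin=7
After 2 (craft lens): lens=2 resin=5
After 3 (gather 11 gold): gold=11 lens=2 resin=5
After 4 (gather 12 resin): gold=11 lens=2 resin=17
After 5 (craft lens): gold=11 lens=4 resin=15
After 6 (craft lens): gold=11 lens=6 resin=13
After 7 (craft lens): gold=11 lens=8 resin=11
After 8 (craft lens): gold=11 lens=10 resin=9
After 9 (craft lens): gold=11 lens=12 resin=7
After 10 (craft lens): gold=11 lens=14 resin=5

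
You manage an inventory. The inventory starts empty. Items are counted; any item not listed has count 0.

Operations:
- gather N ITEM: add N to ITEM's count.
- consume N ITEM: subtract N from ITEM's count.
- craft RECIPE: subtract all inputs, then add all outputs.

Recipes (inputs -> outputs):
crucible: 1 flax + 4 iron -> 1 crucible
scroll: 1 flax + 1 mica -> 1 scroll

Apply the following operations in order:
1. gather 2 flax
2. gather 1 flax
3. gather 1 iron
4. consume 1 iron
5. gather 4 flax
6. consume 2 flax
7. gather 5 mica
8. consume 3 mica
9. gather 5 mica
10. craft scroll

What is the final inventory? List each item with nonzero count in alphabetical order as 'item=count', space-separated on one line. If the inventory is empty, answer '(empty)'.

After 1 (gather 2 flax): flax=2
After 2 (gather 1 flax): flax=3
After 3 (gather 1 iron): flax=3 iron=1
After 4 (consume 1 iron): flax=3
After 5 (gather 4 flax): flax=7
After 6 (consume 2 flax): flax=5
After 7 (gather 5 mica): flax=5 mica=5
After 8 (consume 3 mica): flax=5 mica=2
After 9 (gather 5 mica): flax=5 mica=7
After 10 (craft scroll): flax=4 mica=6 scroll=1

Answer: flax=4 mica=6 scroll=1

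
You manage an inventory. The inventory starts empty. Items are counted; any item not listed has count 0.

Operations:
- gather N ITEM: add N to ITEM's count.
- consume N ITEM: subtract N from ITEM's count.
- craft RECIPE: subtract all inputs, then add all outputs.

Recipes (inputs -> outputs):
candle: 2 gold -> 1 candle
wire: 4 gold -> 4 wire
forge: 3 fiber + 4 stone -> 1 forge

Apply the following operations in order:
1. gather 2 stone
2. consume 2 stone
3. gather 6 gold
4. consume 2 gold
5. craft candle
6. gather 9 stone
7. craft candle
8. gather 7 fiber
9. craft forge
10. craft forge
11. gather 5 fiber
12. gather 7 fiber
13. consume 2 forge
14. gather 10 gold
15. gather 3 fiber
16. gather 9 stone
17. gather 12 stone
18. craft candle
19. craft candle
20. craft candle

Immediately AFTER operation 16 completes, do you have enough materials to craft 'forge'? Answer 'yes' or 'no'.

Answer: yes

Derivation:
After 1 (gather 2 stone): stone=2
After 2 (consume 2 stone): (empty)
After 3 (gather 6 gold): gold=6
After 4 (consume 2 gold): gold=4
After 5 (craft candle): candle=1 gold=2
After 6 (gather 9 stone): candle=1 gold=2 stone=9
After 7 (craft candle): candle=2 stone=9
After 8 (gather 7 fiber): candle=2 fiber=7 stone=9
After 9 (craft forge): candle=2 fiber=4 forge=1 stone=5
After 10 (craft forge): candle=2 fiber=1 forge=2 stone=1
After 11 (gather 5 fiber): candle=2 fiber=6 forge=2 stone=1
After 12 (gather 7 fiber): candle=2 fiber=13 forge=2 stone=1
After 13 (consume 2 forge): candle=2 fiber=13 stone=1
After 14 (gather 10 gold): candle=2 fiber=13 gold=10 stone=1
After 15 (gather 3 fiber): candle=2 fiber=16 gold=10 stone=1
After 16 (gather 9 stone): candle=2 fiber=16 gold=10 stone=10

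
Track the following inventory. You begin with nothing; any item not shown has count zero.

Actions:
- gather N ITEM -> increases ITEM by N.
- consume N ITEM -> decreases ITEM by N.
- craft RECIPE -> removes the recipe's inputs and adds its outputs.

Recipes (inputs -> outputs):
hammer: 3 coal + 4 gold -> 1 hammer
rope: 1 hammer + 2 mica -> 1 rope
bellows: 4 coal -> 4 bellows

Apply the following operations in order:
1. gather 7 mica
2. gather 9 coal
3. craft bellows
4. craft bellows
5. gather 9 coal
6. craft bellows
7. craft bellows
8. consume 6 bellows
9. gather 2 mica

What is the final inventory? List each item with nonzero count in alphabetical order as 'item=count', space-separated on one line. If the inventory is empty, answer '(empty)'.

After 1 (gather 7 mica): mica=7
After 2 (gather 9 coal): coal=9 mica=7
After 3 (craft bellows): bellows=4 coal=5 mica=7
After 4 (craft bellows): bellows=8 coal=1 mica=7
After 5 (gather 9 coal): bellows=8 coal=10 mica=7
After 6 (craft bellows): bellows=12 coal=6 mica=7
After 7 (craft bellows): bellows=16 coal=2 mica=7
After 8 (consume 6 bellows): bellows=10 coal=2 mica=7
After 9 (gather 2 mica): bellows=10 coal=2 mica=9

Answer: bellows=10 coal=2 mica=9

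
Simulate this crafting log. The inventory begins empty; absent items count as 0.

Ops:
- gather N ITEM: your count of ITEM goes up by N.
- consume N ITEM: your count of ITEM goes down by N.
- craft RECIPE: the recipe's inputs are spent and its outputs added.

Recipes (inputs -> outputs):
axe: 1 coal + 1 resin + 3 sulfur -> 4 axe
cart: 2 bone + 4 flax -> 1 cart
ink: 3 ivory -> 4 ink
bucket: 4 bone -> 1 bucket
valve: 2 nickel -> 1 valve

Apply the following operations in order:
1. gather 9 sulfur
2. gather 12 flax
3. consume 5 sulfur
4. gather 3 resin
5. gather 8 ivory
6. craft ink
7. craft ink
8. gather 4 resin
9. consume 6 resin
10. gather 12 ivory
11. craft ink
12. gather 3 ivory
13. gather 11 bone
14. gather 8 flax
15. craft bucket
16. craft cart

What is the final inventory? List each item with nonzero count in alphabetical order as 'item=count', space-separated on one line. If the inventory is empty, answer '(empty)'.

After 1 (gather 9 sulfur): sulfur=9
After 2 (gather 12 flax): flax=12 sulfur=9
After 3 (consume 5 sulfur): flax=12 sulfur=4
After 4 (gather 3 resin): flax=12 resin=3 sulfur=4
After 5 (gather 8 ivory): flax=12 ivory=8 resin=3 sulfur=4
After 6 (craft ink): flax=12 ink=4 ivory=5 resin=3 sulfur=4
After 7 (craft ink): flax=12 ink=8 ivory=2 resin=3 sulfur=4
After 8 (gather 4 resin): flax=12 ink=8 ivory=2 resin=7 sulfur=4
After 9 (consume 6 resin): flax=12 ink=8 ivory=2 resin=1 sulfur=4
After 10 (gather 12 ivory): flax=12 ink=8 ivory=14 resin=1 sulfur=4
After 11 (craft ink): flax=12 ink=12 ivory=11 resin=1 sulfur=4
After 12 (gather 3 ivory): flax=12 ink=12 ivory=14 resin=1 sulfur=4
After 13 (gather 11 bone): bone=11 flax=12 ink=12 ivory=14 resin=1 sulfur=4
After 14 (gather 8 flax): bone=11 flax=20 ink=12 ivory=14 resin=1 sulfur=4
After 15 (craft bucket): bone=7 bucket=1 flax=20 ink=12 ivory=14 resin=1 sulfur=4
After 16 (craft cart): bone=5 bucket=1 cart=1 flax=16 ink=12 ivory=14 resin=1 sulfur=4

Answer: bone=5 bucket=1 cart=1 flax=16 ink=12 ivory=14 resin=1 sulfur=4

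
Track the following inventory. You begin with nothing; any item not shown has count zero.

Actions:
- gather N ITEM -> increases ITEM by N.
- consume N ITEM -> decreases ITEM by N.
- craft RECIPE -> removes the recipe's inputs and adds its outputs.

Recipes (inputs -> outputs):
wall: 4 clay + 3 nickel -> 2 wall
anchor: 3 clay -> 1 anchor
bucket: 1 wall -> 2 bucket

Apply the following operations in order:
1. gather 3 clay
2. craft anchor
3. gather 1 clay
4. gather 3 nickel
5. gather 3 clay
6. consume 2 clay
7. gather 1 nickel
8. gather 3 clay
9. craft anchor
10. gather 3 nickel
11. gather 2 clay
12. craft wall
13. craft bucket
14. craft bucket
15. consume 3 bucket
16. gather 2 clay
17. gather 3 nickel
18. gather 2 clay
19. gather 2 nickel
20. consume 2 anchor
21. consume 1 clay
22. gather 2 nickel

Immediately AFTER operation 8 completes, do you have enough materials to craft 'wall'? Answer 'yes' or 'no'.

Answer: yes

Derivation:
After 1 (gather 3 clay): clay=3
After 2 (craft anchor): anchor=1
After 3 (gather 1 clay): anchor=1 clay=1
After 4 (gather 3 nickel): anchor=1 clay=1 nickel=3
After 5 (gather 3 clay): anchor=1 clay=4 nickel=3
After 6 (consume 2 clay): anchor=1 clay=2 nickel=3
After 7 (gather 1 nickel): anchor=1 clay=2 nickel=4
After 8 (gather 3 clay): anchor=1 clay=5 nickel=4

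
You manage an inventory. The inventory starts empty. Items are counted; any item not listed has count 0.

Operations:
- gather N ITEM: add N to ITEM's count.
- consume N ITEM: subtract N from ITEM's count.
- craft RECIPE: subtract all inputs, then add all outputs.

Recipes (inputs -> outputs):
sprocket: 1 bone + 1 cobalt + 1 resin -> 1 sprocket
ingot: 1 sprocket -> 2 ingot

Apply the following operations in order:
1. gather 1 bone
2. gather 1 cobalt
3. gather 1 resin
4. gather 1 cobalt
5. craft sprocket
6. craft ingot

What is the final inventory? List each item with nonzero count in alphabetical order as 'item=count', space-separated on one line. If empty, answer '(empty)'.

After 1 (gather 1 bone): bone=1
After 2 (gather 1 cobalt): bone=1 cobalt=1
After 3 (gather 1 resin): bone=1 cobalt=1 resin=1
After 4 (gather 1 cobalt): bone=1 cobalt=2 resin=1
After 5 (craft sprocket): cobalt=1 sprocket=1
After 6 (craft ingot): cobalt=1 ingot=2

Answer: cobalt=1 ingot=2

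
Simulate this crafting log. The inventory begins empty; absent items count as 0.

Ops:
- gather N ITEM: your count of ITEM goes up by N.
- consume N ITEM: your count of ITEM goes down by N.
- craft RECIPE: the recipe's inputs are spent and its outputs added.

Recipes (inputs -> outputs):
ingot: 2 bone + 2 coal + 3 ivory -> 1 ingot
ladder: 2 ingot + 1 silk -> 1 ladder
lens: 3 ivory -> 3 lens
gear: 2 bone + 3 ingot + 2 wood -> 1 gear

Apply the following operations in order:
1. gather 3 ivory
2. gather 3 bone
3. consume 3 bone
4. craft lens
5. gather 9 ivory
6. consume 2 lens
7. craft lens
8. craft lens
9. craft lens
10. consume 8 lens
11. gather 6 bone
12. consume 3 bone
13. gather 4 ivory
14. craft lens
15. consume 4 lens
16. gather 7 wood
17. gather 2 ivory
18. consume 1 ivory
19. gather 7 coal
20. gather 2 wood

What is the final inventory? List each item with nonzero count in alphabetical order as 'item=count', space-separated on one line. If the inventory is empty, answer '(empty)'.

After 1 (gather 3 ivory): ivory=3
After 2 (gather 3 bone): bone=3 ivory=3
After 3 (consume 3 bone): ivory=3
After 4 (craft lens): lens=3
After 5 (gather 9 ivory): ivory=9 lens=3
After 6 (consume 2 lens): ivory=9 lens=1
After 7 (craft lens): ivory=6 lens=4
After 8 (craft lens): ivory=3 lens=7
After 9 (craft lens): lens=10
After 10 (consume 8 lens): lens=2
After 11 (gather 6 bone): bone=6 lens=2
After 12 (consume 3 bone): bone=3 lens=2
After 13 (gather 4 ivory): bone=3 ivory=4 lens=2
After 14 (craft lens): bone=3 ivory=1 lens=5
After 15 (consume 4 lens): bone=3 ivory=1 lens=1
After 16 (gather 7 wood): bone=3 ivory=1 lens=1 wood=7
After 17 (gather 2 ivory): bone=3 ivory=3 lens=1 wood=7
After 18 (consume 1 ivory): bone=3 ivory=2 lens=1 wood=7
After 19 (gather 7 coal): bone=3 coal=7 ivory=2 lens=1 wood=7
After 20 (gather 2 wood): bone=3 coal=7 ivory=2 lens=1 wood=9

Answer: bone=3 coal=7 ivory=2 lens=1 wood=9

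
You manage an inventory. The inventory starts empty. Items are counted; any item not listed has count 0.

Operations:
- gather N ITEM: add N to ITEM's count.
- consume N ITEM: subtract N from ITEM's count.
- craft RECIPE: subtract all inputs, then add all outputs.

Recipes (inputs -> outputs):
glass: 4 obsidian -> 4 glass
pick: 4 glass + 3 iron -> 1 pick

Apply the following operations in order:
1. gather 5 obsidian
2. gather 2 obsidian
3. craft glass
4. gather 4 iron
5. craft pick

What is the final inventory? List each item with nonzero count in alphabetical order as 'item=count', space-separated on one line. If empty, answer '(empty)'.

After 1 (gather 5 obsidian): obsidian=5
After 2 (gather 2 obsidian): obsidian=7
After 3 (craft glass): glass=4 obsidian=3
After 4 (gather 4 iron): glass=4 iron=4 obsidian=3
After 5 (craft pick): iron=1 obsidian=3 pick=1

Answer: iron=1 obsidian=3 pick=1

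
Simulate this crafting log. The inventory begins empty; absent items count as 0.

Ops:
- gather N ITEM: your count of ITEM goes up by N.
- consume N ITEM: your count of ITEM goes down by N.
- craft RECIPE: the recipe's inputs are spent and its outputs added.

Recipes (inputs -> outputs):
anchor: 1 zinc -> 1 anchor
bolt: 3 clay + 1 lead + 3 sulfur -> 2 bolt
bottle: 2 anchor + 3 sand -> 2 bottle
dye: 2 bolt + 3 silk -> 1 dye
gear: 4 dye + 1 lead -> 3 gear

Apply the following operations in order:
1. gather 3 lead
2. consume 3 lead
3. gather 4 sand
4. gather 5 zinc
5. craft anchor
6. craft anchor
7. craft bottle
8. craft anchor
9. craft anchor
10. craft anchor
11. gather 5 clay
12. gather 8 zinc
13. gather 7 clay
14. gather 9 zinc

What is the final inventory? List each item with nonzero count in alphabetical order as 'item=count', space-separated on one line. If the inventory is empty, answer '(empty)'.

After 1 (gather 3 lead): lead=3
After 2 (consume 3 lead): (empty)
After 3 (gather 4 sand): sand=4
After 4 (gather 5 zinc): sand=4 zinc=5
After 5 (craft anchor): anchor=1 sand=4 zinc=4
After 6 (craft anchor): anchor=2 sand=4 zinc=3
After 7 (craft bottle): bottle=2 sand=1 zinc=3
After 8 (craft anchor): anchor=1 bottle=2 sand=1 zinc=2
After 9 (craft anchor): anchor=2 bottle=2 sand=1 zinc=1
After 10 (craft anchor): anchor=3 bottle=2 sand=1
After 11 (gather 5 clay): anchor=3 bottle=2 clay=5 sand=1
After 12 (gather 8 zinc): anchor=3 bottle=2 clay=5 sand=1 zinc=8
After 13 (gather 7 clay): anchor=3 bottle=2 clay=12 sand=1 zinc=8
After 14 (gather 9 zinc): anchor=3 bottle=2 clay=12 sand=1 zinc=17

Answer: anchor=3 bottle=2 clay=12 sand=1 zinc=17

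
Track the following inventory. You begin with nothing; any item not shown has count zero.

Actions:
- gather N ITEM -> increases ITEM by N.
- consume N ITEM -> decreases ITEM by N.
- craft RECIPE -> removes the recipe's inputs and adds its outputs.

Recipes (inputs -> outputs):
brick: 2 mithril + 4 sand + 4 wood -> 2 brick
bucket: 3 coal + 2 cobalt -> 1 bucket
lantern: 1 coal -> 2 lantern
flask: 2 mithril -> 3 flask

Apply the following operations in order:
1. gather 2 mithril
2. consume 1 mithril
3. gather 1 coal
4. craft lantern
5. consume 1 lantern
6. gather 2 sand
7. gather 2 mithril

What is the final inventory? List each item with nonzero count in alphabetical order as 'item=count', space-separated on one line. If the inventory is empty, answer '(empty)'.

After 1 (gather 2 mithril): mithril=2
After 2 (consume 1 mithril): mithril=1
After 3 (gather 1 coal): coal=1 mithril=1
After 4 (craft lantern): lantern=2 mithril=1
After 5 (consume 1 lantern): lantern=1 mithril=1
After 6 (gather 2 sand): lantern=1 mithril=1 sand=2
After 7 (gather 2 mithril): lantern=1 mithril=3 sand=2

Answer: lantern=1 mithril=3 sand=2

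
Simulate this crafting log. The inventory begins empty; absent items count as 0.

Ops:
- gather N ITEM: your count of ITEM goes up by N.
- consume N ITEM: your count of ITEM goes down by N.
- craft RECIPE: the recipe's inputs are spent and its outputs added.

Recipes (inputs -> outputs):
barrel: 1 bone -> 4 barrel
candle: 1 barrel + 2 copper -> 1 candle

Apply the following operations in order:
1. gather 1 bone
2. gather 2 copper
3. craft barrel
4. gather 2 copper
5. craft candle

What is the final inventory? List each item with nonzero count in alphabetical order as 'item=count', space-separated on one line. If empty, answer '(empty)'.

After 1 (gather 1 bone): bone=1
After 2 (gather 2 copper): bone=1 copper=2
After 3 (craft barrel): barrel=4 copper=2
After 4 (gather 2 copper): barrel=4 copper=4
After 5 (craft candle): barrel=3 candle=1 copper=2

Answer: barrel=3 candle=1 copper=2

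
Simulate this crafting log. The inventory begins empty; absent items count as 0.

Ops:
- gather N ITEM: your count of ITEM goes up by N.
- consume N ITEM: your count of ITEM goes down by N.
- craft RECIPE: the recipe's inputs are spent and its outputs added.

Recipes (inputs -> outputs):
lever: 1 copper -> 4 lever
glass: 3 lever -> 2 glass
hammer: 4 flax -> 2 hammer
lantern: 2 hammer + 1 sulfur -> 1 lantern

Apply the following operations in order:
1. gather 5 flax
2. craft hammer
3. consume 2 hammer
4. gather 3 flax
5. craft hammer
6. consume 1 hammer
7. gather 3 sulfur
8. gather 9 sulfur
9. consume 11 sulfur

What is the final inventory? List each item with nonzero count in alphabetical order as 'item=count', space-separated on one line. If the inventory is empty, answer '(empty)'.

After 1 (gather 5 flax): flax=5
After 2 (craft hammer): flax=1 hammer=2
After 3 (consume 2 hammer): flax=1
After 4 (gather 3 flax): flax=4
After 5 (craft hammer): hammer=2
After 6 (consume 1 hammer): hammer=1
After 7 (gather 3 sulfur): hammer=1 sulfur=3
After 8 (gather 9 sulfur): hammer=1 sulfur=12
After 9 (consume 11 sulfur): hammer=1 sulfur=1

Answer: hammer=1 sulfur=1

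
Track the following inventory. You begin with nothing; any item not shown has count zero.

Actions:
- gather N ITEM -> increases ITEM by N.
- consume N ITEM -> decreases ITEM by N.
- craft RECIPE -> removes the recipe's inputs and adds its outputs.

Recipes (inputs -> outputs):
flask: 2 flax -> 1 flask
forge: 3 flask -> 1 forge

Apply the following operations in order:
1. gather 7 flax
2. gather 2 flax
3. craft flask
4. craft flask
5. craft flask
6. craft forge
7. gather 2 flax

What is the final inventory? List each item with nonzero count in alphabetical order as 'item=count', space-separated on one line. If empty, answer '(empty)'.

After 1 (gather 7 flax): flax=7
After 2 (gather 2 flax): flax=9
After 3 (craft flask): flask=1 flax=7
After 4 (craft flask): flask=2 flax=5
After 5 (craft flask): flask=3 flax=3
After 6 (craft forge): flax=3 forge=1
After 7 (gather 2 flax): flax=5 forge=1

Answer: flax=5 forge=1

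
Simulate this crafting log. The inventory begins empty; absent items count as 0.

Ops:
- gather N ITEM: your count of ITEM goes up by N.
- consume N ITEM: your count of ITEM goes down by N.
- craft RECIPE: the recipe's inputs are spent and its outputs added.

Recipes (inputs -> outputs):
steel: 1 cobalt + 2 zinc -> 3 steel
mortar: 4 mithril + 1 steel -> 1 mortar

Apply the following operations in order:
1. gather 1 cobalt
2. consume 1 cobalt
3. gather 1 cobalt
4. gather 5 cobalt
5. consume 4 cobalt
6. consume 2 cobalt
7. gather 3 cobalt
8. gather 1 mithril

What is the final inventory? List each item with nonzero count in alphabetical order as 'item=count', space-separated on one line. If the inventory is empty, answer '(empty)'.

After 1 (gather 1 cobalt): cobalt=1
After 2 (consume 1 cobalt): (empty)
After 3 (gather 1 cobalt): cobalt=1
After 4 (gather 5 cobalt): cobalt=6
After 5 (consume 4 cobalt): cobalt=2
After 6 (consume 2 cobalt): (empty)
After 7 (gather 3 cobalt): cobalt=3
After 8 (gather 1 mithril): cobalt=3 mithril=1

Answer: cobalt=3 mithril=1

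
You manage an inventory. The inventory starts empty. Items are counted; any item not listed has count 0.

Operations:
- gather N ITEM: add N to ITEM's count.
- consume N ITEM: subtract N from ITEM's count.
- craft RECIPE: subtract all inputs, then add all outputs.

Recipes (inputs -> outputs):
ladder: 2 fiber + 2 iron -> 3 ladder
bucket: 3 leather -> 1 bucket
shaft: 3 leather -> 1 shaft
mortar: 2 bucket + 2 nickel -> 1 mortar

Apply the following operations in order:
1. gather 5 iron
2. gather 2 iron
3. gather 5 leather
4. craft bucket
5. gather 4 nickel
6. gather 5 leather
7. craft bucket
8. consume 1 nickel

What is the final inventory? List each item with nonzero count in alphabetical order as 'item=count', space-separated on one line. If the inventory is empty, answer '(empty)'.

After 1 (gather 5 iron): iron=5
After 2 (gather 2 iron): iron=7
After 3 (gather 5 leather): iron=7 leather=5
After 4 (craft bucket): bucket=1 iron=7 leather=2
After 5 (gather 4 nickel): bucket=1 iron=7 leather=2 nickel=4
After 6 (gather 5 leather): bucket=1 iron=7 leather=7 nickel=4
After 7 (craft bucket): bucket=2 iron=7 leather=4 nickel=4
After 8 (consume 1 nickel): bucket=2 iron=7 leather=4 nickel=3

Answer: bucket=2 iron=7 leather=4 nickel=3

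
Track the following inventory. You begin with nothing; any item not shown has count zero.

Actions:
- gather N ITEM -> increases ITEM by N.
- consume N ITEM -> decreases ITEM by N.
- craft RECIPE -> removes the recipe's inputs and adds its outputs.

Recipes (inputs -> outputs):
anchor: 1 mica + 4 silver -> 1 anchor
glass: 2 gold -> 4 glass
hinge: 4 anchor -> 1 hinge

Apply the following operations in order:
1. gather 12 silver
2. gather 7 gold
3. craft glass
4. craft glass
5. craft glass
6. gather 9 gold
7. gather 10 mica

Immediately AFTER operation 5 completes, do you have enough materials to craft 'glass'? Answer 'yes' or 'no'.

Answer: no

Derivation:
After 1 (gather 12 silver): silver=12
After 2 (gather 7 gold): gold=7 silver=12
After 3 (craft glass): glass=4 gold=5 silver=12
After 4 (craft glass): glass=8 gold=3 silver=12
After 5 (craft glass): glass=12 gold=1 silver=12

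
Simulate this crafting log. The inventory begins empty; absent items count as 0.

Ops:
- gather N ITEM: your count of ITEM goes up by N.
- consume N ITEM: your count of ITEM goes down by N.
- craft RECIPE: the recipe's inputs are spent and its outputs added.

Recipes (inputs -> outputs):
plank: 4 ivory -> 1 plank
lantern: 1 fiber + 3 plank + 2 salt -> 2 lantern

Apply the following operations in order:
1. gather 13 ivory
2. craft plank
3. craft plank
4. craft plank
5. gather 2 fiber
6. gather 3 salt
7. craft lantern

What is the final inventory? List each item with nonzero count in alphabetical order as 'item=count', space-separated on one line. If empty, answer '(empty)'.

Answer: fiber=1 ivory=1 lantern=2 salt=1

Derivation:
After 1 (gather 13 ivory): ivory=13
After 2 (craft plank): ivory=9 plank=1
After 3 (craft plank): ivory=5 plank=2
After 4 (craft plank): ivory=1 plank=3
After 5 (gather 2 fiber): fiber=2 ivory=1 plank=3
After 6 (gather 3 salt): fiber=2 ivory=1 plank=3 salt=3
After 7 (craft lantern): fiber=1 ivory=1 lantern=2 salt=1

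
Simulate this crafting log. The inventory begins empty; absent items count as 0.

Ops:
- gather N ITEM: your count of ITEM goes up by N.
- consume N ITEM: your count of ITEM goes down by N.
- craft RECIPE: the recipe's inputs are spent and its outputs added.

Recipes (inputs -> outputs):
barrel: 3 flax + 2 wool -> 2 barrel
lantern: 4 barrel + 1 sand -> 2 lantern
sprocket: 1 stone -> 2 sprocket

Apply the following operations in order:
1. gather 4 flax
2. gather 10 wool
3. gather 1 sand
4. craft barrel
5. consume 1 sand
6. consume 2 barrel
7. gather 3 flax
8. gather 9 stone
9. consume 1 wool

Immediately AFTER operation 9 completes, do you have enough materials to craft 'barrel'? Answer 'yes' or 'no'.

After 1 (gather 4 flax): flax=4
After 2 (gather 10 wool): flax=4 wool=10
After 3 (gather 1 sand): flax=4 sand=1 wool=10
After 4 (craft barrel): barrel=2 flax=1 sand=1 wool=8
After 5 (consume 1 sand): barrel=2 flax=1 wool=8
After 6 (consume 2 barrel): flax=1 wool=8
After 7 (gather 3 flax): flax=4 wool=8
After 8 (gather 9 stone): flax=4 stone=9 wool=8
After 9 (consume 1 wool): flax=4 stone=9 wool=7

Answer: yes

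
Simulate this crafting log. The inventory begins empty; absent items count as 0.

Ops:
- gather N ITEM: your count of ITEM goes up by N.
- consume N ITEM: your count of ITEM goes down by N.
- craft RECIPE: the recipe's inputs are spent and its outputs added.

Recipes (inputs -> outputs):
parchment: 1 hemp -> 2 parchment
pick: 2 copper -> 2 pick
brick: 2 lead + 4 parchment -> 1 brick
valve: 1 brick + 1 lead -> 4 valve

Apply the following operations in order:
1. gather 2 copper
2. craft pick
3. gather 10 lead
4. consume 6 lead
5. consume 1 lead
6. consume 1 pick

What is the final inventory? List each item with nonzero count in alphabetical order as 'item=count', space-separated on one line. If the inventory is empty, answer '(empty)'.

After 1 (gather 2 copper): copper=2
After 2 (craft pick): pick=2
After 3 (gather 10 lead): lead=10 pick=2
After 4 (consume 6 lead): lead=4 pick=2
After 5 (consume 1 lead): lead=3 pick=2
After 6 (consume 1 pick): lead=3 pick=1

Answer: lead=3 pick=1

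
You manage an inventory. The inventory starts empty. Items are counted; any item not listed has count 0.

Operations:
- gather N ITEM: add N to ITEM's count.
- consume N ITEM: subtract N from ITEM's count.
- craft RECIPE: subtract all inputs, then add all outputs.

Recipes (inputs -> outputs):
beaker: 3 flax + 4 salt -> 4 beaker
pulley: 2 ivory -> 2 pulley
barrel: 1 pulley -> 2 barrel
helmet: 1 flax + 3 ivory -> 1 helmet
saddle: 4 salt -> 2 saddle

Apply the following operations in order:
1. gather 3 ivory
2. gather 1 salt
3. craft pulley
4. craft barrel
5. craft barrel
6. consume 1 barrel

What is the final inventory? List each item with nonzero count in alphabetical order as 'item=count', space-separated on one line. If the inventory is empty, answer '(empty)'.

Answer: barrel=3 ivory=1 salt=1

Derivation:
After 1 (gather 3 ivory): ivory=3
After 2 (gather 1 salt): ivory=3 salt=1
After 3 (craft pulley): ivory=1 pulley=2 salt=1
After 4 (craft barrel): barrel=2 ivory=1 pulley=1 salt=1
After 5 (craft barrel): barrel=4 ivory=1 salt=1
After 6 (consume 1 barrel): barrel=3 ivory=1 salt=1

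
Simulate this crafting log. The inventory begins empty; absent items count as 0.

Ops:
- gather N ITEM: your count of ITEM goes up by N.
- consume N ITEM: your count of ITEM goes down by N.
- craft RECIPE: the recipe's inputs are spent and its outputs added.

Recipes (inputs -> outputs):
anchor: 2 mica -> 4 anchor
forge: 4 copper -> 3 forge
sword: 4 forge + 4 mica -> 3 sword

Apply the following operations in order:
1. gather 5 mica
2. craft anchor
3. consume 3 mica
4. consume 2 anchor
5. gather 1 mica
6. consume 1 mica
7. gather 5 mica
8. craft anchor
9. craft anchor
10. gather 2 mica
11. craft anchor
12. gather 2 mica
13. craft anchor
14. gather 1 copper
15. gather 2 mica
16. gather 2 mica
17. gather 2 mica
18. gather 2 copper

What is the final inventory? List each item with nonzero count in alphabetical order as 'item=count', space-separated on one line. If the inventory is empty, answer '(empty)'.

Answer: anchor=18 copper=3 mica=7

Derivation:
After 1 (gather 5 mica): mica=5
After 2 (craft anchor): anchor=4 mica=3
After 3 (consume 3 mica): anchor=4
After 4 (consume 2 anchor): anchor=2
After 5 (gather 1 mica): anchor=2 mica=1
After 6 (consume 1 mica): anchor=2
After 7 (gather 5 mica): anchor=2 mica=5
After 8 (craft anchor): anchor=6 mica=3
After 9 (craft anchor): anchor=10 mica=1
After 10 (gather 2 mica): anchor=10 mica=3
After 11 (craft anchor): anchor=14 mica=1
After 12 (gather 2 mica): anchor=14 mica=3
After 13 (craft anchor): anchor=18 mica=1
After 14 (gather 1 copper): anchor=18 copper=1 mica=1
After 15 (gather 2 mica): anchor=18 copper=1 mica=3
After 16 (gather 2 mica): anchor=18 copper=1 mica=5
After 17 (gather 2 mica): anchor=18 copper=1 mica=7
After 18 (gather 2 copper): anchor=18 copper=3 mica=7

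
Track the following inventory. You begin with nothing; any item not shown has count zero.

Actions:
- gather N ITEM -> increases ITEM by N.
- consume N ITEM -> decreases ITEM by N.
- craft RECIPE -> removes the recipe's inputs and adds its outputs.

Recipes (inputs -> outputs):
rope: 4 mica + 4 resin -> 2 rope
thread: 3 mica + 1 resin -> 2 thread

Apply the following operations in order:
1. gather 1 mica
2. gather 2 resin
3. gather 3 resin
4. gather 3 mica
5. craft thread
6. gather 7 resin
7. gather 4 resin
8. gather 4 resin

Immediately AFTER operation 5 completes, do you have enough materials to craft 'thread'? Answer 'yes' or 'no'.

Answer: no

Derivation:
After 1 (gather 1 mica): mica=1
After 2 (gather 2 resin): mica=1 resin=2
After 3 (gather 3 resin): mica=1 resin=5
After 4 (gather 3 mica): mica=4 resin=5
After 5 (craft thread): mica=1 resin=4 thread=2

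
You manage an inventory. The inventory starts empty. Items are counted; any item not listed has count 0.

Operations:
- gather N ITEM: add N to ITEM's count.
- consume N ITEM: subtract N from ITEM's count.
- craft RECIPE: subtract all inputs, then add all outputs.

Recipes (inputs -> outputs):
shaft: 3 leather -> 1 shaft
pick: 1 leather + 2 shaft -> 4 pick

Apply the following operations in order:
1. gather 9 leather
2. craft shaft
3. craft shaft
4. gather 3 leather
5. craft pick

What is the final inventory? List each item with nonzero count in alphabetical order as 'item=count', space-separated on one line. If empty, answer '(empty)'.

Answer: leather=5 pick=4

Derivation:
After 1 (gather 9 leather): leather=9
After 2 (craft shaft): leather=6 shaft=1
After 3 (craft shaft): leather=3 shaft=2
After 4 (gather 3 leather): leather=6 shaft=2
After 5 (craft pick): leather=5 pick=4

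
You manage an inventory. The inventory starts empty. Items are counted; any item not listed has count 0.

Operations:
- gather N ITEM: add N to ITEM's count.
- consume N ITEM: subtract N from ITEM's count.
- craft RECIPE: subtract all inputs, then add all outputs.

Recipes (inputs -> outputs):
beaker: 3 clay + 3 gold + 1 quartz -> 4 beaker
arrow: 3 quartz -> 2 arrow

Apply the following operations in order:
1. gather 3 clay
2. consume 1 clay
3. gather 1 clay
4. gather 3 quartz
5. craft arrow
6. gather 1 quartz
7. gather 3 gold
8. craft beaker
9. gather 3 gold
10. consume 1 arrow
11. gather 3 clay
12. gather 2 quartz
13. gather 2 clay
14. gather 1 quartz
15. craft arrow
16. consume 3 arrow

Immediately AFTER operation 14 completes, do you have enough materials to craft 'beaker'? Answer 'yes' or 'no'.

Answer: yes

Derivation:
After 1 (gather 3 clay): clay=3
After 2 (consume 1 clay): clay=2
After 3 (gather 1 clay): clay=3
After 4 (gather 3 quartz): clay=3 quartz=3
After 5 (craft arrow): arrow=2 clay=3
After 6 (gather 1 quartz): arrow=2 clay=3 quartz=1
After 7 (gather 3 gold): arrow=2 clay=3 gold=3 quartz=1
After 8 (craft beaker): arrow=2 beaker=4
After 9 (gather 3 gold): arrow=2 beaker=4 gold=3
After 10 (consume 1 arrow): arrow=1 beaker=4 gold=3
After 11 (gather 3 clay): arrow=1 beaker=4 clay=3 gold=3
After 12 (gather 2 quartz): arrow=1 beaker=4 clay=3 gold=3 quartz=2
After 13 (gather 2 clay): arrow=1 beaker=4 clay=5 gold=3 quartz=2
After 14 (gather 1 quartz): arrow=1 beaker=4 clay=5 gold=3 quartz=3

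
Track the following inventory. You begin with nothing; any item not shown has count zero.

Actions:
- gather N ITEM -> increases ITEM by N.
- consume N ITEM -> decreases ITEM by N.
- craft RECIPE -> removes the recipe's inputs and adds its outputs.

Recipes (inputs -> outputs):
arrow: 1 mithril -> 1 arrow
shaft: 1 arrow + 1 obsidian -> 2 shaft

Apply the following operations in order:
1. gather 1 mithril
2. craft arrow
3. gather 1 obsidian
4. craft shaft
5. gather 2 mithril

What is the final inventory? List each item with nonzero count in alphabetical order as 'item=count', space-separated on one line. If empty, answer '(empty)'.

After 1 (gather 1 mithril): mithril=1
After 2 (craft arrow): arrow=1
After 3 (gather 1 obsidian): arrow=1 obsidian=1
After 4 (craft shaft): shaft=2
After 5 (gather 2 mithril): mithril=2 shaft=2

Answer: mithril=2 shaft=2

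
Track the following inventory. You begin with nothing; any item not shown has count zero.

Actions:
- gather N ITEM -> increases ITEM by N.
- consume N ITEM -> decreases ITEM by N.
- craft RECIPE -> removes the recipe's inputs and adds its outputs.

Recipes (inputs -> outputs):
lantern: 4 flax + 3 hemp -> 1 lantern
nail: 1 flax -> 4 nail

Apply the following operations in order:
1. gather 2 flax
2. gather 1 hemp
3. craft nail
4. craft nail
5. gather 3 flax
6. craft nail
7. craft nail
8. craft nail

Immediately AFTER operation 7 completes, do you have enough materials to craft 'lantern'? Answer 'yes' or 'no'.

After 1 (gather 2 flax): flax=2
After 2 (gather 1 hemp): flax=2 hemp=1
After 3 (craft nail): flax=1 hemp=1 nail=4
After 4 (craft nail): hemp=1 nail=8
After 5 (gather 3 flax): flax=3 hemp=1 nail=8
After 6 (craft nail): flax=2 hemp=1 nail=12
After 7 (craft nail): flax=1 hemp=1 nail=16

Answer: no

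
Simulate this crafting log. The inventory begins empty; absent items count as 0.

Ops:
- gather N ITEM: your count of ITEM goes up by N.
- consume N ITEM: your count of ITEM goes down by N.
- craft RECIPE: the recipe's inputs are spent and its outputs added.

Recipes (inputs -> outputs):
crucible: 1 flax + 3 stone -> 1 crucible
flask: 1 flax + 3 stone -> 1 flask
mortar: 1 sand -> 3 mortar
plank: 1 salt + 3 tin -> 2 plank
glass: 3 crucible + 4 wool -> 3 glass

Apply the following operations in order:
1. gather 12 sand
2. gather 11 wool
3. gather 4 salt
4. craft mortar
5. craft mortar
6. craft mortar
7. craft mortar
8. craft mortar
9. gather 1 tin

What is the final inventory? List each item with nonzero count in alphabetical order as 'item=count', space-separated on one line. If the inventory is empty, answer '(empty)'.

Answer: mortar=15 salt=4 sand=7 tin=1 wool=11

Derivation:
After 1 (gather 12 sand): sand=12
After 2 (gather 11 wool): sand=12 wool=11
After 3 (gather 4 salt): salt=4 sand=12 wool=11
After 4 (craft mortar): mortar=3 salt=4 sand=11 wool=11
After 5 (craft mortar): mortar=6 salt=4 sand=10 wool=11
After 6 (craft mortar): mortar=9 salt=4 sand=9 wool=11
After 7 (craft mortar): mortar=12 salt=4 sand=8 wool=11
After 8 (craft mortar): mortar=15 salt=4 sand=7 wool=11
After 9 (gather 1 tin): mortar=15 salt=4 sand=7 tin=1 wool=11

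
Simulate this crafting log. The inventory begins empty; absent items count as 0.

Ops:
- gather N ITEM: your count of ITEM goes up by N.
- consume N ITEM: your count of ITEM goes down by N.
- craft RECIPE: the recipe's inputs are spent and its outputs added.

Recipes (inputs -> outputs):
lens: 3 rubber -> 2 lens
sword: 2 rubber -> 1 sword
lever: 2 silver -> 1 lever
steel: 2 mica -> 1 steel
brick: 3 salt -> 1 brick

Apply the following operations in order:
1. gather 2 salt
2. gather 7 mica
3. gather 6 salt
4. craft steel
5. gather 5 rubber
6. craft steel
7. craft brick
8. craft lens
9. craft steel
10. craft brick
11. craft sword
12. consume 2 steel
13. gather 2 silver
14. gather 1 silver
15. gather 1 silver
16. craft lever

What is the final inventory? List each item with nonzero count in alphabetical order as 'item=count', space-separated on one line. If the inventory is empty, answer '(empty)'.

Answer: brick=2 lens=2 lever=1 mica=1 salt=2 silver=2 steel=1 sword=1

Derivation:
After 1 (gather 2 salt): salt=2
After 2 (gather 7 mica): mica=7 salt=2
After 3 (gather 6 salt): mica=7 salt=8
After 4 (craft steel): mica=5 salt=8 steel=1
After 5 (gather 5 rubber): mica=5 rubber=5 salt=8 steel=1
After 6 (craft steel): mica=3 rubber=5 salt=8 steel=2
After 7 (craft brick): brick=1 mica=3 rubber=5 salt=5 steel=2
After 8 (craft lens): brick=1 lens=2 mica=3 rubber=2 salt=5 steel=2
After 9 (craft steel): brick=1 lens=2 mica=1 rubber=2 salt=5 steel=3
After 10 (craft brick): brick=2 lens=2 mica=1 rubber=2 salt=2 steel=3
After 11 (craft sword): brick=2 lens=2 mica=1 salt=2 steel=3 sword=1
After 12 (consume 2 steel): brick=2 lens=2 mica=1 salt=2 steel=1 sword=1
After 13 (gather 2 silver): brick=2 lens=2 mica=1 salt=2 silver=2 steel=1 sword=1
After 14 (gather 1 silver): brick=2 lens=2 mica=1 salt=2 silver=3 steel=1 sword=1
After 15 (gather 1 silver): brick=2 lens=2 mica=1 salt=2 silver=4 steel=1 sword=1
After 16 (craft lever): brick=2 lens=2 lever=1 mica=1 salt=2 silver=2 steel=1 sword=1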